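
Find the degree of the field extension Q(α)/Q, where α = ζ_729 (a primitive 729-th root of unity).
[Q(α):Q] = 486

The minimal polynomial of ζ_729 over Q is the 729-th cyclotomic polynomial Φ_729(x), which is irreducible over Q and has degree φ(729) = 486. Hence [Q(α):Q] = φ(729) = 486.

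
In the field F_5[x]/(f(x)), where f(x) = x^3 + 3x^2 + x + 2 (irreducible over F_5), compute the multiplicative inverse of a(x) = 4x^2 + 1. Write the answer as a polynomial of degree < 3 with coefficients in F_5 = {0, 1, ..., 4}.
a(x)^(-1) ≡ 3x^2 + 4x + 1 (mod f(x))

Since f is irreducible over F_5, F_5[x]/(f) is a field and a(x) ≠ 0 has an inverse. Apply the extended Euclidean algorithm to f(x) and a(x) in F_5[x]: f(x) = (4x + 2)·a(x) + (2x);  a(x) = (2x)·(2x) + (1). The last nonzero remainder is the constant 1 = gcd(f, a) in F_5. Back-substituting through the division chain expresses 1 = s(x)·a(x) + t(x)·f(x) with s(x) ≡ 3x^2 + 4x + 1 (mod f), so a(x)^(-1) ≡ s(x) = 3x^2 + 4x + 1 (mod f). Check: (4x^2 + 1)·(3x^2 + 4x + 1) = 2x^4 + x^3 + 2x^2 + 4x + 1 ≡ 1 (mod x^3 + 3x^2 + x + 2).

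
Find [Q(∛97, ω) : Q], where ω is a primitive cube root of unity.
[Q(∛97, ω) : Q] = 6

[Q(∛97):Q] = 3 (min poly x^3 - 97, irreducible since 97 is not a perfect cube). [Q(ω):Q] = 2 (min poly x^2 + x + 1). Since Q(∛97) ⊂ R and ω ∉ R, we have ω ∉ Q(∛97), so x^2 + x + 1 remains irreducible over Q(∛97) and [Q(∛97, ω) : Q(∛97)] = 2. By the tower law, [Q(∛97, ω) : Q] = 3 · 2 = 6. (In fact Q(∛97, ω) is the splitting field of x^3 - 97 over Q.)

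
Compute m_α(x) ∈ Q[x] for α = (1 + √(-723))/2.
m_α(x) = x^2 - x + 181

From 2α - 1 = √(-723), squaring gives (2α - 1)^2 = -723, i.e. 4α^2 - 4α + 1 = -723, so α^2 - α + (1 + 723)/4 = 0. Since -723 ≡ 1 (mod 4), (1 + 723)/4 = 181 ∈ Z. The polynomial x^2 - x + 181 has discriminant 1 - 4·(181) = -723, which is not a perfect square in Q (d = -723 is squarefree and ≠ 1), so x^2 - x + 181 is irreducible over Q. It is the minimal polynomial of α.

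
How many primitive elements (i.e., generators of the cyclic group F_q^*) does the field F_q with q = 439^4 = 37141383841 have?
There are φ(37141383840) = 8813445120 primitive elements

F_q^* is cyclic of order q - 1 = 37141383840. A cyclic group of order m has exactly φ(m) generators. Here m = 37141383840 = 2^5 · 3 · 5 · 11 · 73 · 173 · 557, so the number of primitive elements is φ(37141383840) = 8813445120.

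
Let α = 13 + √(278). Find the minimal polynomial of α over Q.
m_α(x) = x^2 - 26x - 109

From α - 13 = √(278), squaring gives (α - 13)^2 = 278, i.e. α^2 - 26α + 169 = 278, so α^2 - 26α - 109 = 0. The discriminant of x^2 - 26x - 109 is (-26)^2 - 4·(-109) = 676 + 436 = 1112, and 4·(278) is not a perfect square in Q since 278 is squarefree and ≠ 1. Hence x^2 - 26x - 109 is irreducible over Q and is the minimal polynomial of α.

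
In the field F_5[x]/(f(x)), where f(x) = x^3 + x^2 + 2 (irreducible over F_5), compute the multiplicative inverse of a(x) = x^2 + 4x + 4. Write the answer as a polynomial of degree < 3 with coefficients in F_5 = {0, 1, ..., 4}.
a(x)^(-1) ≡ 2x^2 + x (mod f(x))

Since f is irreducible over F_5, F_5[x]/(f) is a field and a(x) ≠ 0 has an inverse. Apply the extended Euclidean algorithm to f(x) and a(x) in F_5[x]: f(x) = (x + 2)·a(x) + (3x + 4);  a(x) = (2x + 2)·(3x + 4) + (1). The last nonzero remainder is the constant 1 = gcd(f, a) in F_5. Back-substituting through the division chain expresses 1 = s(x)·a(x) + t(x)·f(x) with s(x) ≡ 2x^2 + x (mod f), so a(x)^(-1) ≡ s(x) = 2x^2 + x (mod f). Check: (x^2 + 4x + 4)·(2x^2 + x) = 2x^4 + 4x^3 + 2x^2 + 4x ≡ 1 (mod x^3 + x^2 + 2).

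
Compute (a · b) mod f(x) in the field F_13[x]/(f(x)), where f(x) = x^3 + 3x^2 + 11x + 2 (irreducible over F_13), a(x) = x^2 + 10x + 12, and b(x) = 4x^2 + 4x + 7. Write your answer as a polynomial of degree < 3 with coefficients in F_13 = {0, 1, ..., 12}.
a · b ≡ 7x^2 + 5x + 7 (mod f(x))

Multiply in F_13[x]: a(x)·b(x) = (x^2 + 10x + 12)·(4x^2 + 4x + 7) = 4x^4 + 5x^3 + 4x^2 + x + 6. This has degree ≥ 3, so divide by f(x) over F_13: 4x^4 + 5x^3 + 4x^2 + x + 6 = (4x + 6)·(x^3 + 3x^2 + 11x + 2) + (7x^2 + 5x + 7). Hence a·b ≡ 7x^2 + 5x + 7 (mod f). (F_13[x]/(f) is a field with 13^3 = 2197 elements since f is irreducible of degree 3.)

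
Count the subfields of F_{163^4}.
F_{163^4} has 3 subfields

The subfields of F_{p^n} are exactly the fields F_{p^d} for d | n (each is the fixed field of the unique index-d subgroup of Gal(F_{p^n}/F_p) ≅ Z/nZ). The divisors of n = 4 are {1, 2, 4}, giving 3 subfields: F_{163^1}, F_{163^2}, F_{163^4}.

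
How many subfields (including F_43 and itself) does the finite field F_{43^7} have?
F_{43^7} has 2 subfields

The subfields of F_{p^n} are exactly the fields F_{p^d} for d | n (each is the fixed field of the unique index-d subgroup of Gal(F_{p^n}/F_p) ≅ Z/nZ). The divisors of n = 7 are {1, 7}, giving 2 subfields: F_{43^1}, F_{43^7}.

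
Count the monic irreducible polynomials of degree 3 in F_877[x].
There are 224841752 monic irreducible polynomials of degree 3 over F_877

Each element of F_{877^3} that lies in no proper subfield is a root of exactly one monic irreducible of degree 3 over F_877, and each such polynomial has 3 distinct roots in F_{877^3}. By Möbius inversion the count is N_877(3) = (1/3) Σ_{d|3} μ(3/d) · 877^d = (1/3)(μ(3)·877^1 + μ(1)·877^3) = 674525256/3 = 224841752.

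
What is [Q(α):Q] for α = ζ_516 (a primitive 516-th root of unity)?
[Q(α):Q] = 168

The minimal polynomial of ζ_516 over Q is the 516-th cyclotomic polynomial Φ_516(x), which is irreducible over Q and has degree φ(516) = 168. Hence [Q(α):Q] = φ(516) = 168.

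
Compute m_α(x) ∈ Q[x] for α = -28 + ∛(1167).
m_α(x) = x^3 + 84x^2 + 2352x + 20785

Set β = α + 28 = ∛(1167), so β^3 = 1167. Then (α + 28)^3 - 1167 = 0, i.e. α is a root of g(x) = (x + 28)^3 - 1167 = x^3 + 84x^2 + 2352x + 20785. Since g(x) = h(x + 28) where h(x) = x^3 - 1167, and h is irreducible over Q (because 1167 is not a perfect cube, so h has no rational root, and a monic cubic with no rational root is irreducible), g is also irreducible (irreducibility is preserved under the substitution x → x + 28). Hence m_α(x) = x^3 + 84x^2 + 2352x + 20785.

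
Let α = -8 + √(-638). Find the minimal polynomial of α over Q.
m_α(x) = x^2 + 16x + 702

From α + 8 = √(-638), squaring gives (α + 8)^2 = -638, i.e. α^2 + 16α + 64 = -638, so α^2 + 16α + 702 = 0. The discriminant of x^2 + 16x + 702 is (16)^2 - 4·(702) = 256 - 2808 = -2552, and 4·(-638) is not a perfect square in Q since -638 is squarefree and ≠ 1. Hence x^2 + 16x + 702 is irreducible over Q and is the minimal polynomial of α.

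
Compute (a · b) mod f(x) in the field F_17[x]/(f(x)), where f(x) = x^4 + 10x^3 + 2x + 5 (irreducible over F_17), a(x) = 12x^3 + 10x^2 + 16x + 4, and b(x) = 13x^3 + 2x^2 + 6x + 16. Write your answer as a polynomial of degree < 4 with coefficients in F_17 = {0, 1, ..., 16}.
a · b ≡ 6x^3 + x^2 + 10x + 4 (mod f(x))

Multiply in F_17[x]: a(x)·b(x) = (12x^3 + 10x^2 + 16x + 4)·(13x^3 + 2x^2 + 6x + 16) = 3x^6 + x^5 + 11x^4 + 13x^3 + 9x^2 + 8x + 13. This has degree ≥ 4, so divide by f(x) over F_17: 3x^6 + x^5 + 11x^4 + 13x^3 + 9x^2 + 8x + 13 = (3x^2 + 5x + 12)·(x^4 + 10x^3 + 2x + 5) + (6x^3 + x^2 + 10x + 4). Hence a·b ≡ 6x^3 + x^2 + 10x + 4 (mod f). (F_17[x]/(f) is a field with 17^4 = 83521 elements since f is irreducible of degree 4.)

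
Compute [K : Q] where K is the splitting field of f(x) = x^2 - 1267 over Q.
[K : Q] = 2

f(x) = x^2 - 1267 factors as (x - √1267)(x + √1267). The splitting field is K = Q(√1267). Since 1267 is squarefree and > 1, it is not a perfect square, so x^2 - 1267 is irreducible over Q and [Q(√1267) : Q] = 2. Hence [K : Q] = 2.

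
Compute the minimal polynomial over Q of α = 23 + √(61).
m_α(x) = x^2 - 46x + 468

From α - 23 = √(61), squaring gives (α - 23)^2 = 61, i.e. α^2 - 46α + 529 = 61, so α^2 - 46α + 468 = 0. The discriminant of x^2 - 46x + 468 is (-46)^2 - 4·(468) = 2116 - 1872 = 244, and 4·(61) is not a perfect square in Q since 61 is squarefree and ≠ 1. Hence x^2 - 46x + 468 is irreducible over Q and is the minimal polynomial of α.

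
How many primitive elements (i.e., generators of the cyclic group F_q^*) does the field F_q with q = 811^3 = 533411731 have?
There are φ(533411730) = 134369280 primitive elements

F_q^* is cyclic of order q - 1 = 533411730. A cyclic group of order m has exactly φ(m) generators. Here m = 533411730 = 2 · 3^5 · 5 · 31 · 73 · 97, so the number of primitive elements is φ(533411730) = 134369280.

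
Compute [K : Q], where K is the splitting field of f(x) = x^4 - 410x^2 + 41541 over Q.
[K : Q] = 4

Solving the quadratic in x^2: x^2 = (410 ± √(410^2 - 4·41541))/2 = (410 ± √1936)/2 = (410 ± 44)/2, giving x^2 = 227 or x^2 = 183. So f(x) = (x^2 - 227)(x^2 - 183) and the roots of f are ±√227, ±√183. Hence the splitting field is K = Q(√227, √183). Since 227 and 183 are distinct squarefree integers > 1, their product 41541 is not a perfect square, so √183 ∉ Q(√227). By the tower law [K:Q] = [Q(√227,√183):Q(√227)] · [Q(√227):Q] = 2 · 2 = 4.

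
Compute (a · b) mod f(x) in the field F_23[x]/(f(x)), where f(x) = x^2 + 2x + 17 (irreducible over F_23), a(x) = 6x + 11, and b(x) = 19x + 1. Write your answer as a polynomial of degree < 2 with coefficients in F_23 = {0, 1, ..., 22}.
a · b ≡ 10x + 5 (mod f(x))

Multiply in F_23[x]: a(x)·b(x) = (6x + 11)·(19x + 1) = 22x^2 + 8x + 11. This has degree ≥ 2, so divide by f(x) over F_23: 22x^2 + 8x + 11 = (22)·(x^2 + 2x + 17) + (10x + 5). Hence a·b ≡ 10x + 5 (mod f). (F_23[x]/(f) is a field with 23^2 = 529 elements since f is irreducible of degree 2.)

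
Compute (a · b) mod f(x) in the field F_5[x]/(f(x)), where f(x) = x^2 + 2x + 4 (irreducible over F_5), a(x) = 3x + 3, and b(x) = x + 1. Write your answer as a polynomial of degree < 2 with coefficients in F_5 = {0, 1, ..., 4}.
a · b ≡ 1 (mod f(x))

Multiply in F_5[x]: a(x)·b(x) = (3x + 3)·(x + 1) = 3x^2 + x + 3. This has degree ≥ 2, so divide by f(x) over F_5: 3x^2 + x + 3 = (3)·(x^2 + 2x + 4) + (1). Hence a·b ≡ 1 (mod f). (F_5[x]/(f) is a field with 5^2 = 25 elements since f is irreducible of degree 2.)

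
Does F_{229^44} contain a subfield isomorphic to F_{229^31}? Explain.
No: F_{229^31} is not a subfield of F_{229^44}

F_{p^m} embeds in F_{p^n} iff m | n. Here 31 ∤ 44 (since 44 = 1·31 + 13 with remainder 13 ≠ 0), so F_{229^31} is not a subfield of F_{229^44}. Equivalently: if it were, the tower law would give 31 = [F_{229^31}:F_229] dividing [F_{229^44}:F_229] = 44, contradiction.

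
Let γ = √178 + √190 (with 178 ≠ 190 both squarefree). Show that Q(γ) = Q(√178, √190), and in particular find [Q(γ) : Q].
[Q(γ) : Q] = 4 (equivalently, Q(γ) = Q(√178, √190))

Obviously Q(γ) ⊆ Q(√178, √190), and [Q(√178, √190):Q] = 4 (since 178, 190 are distinct squarefree integers > 1 with 33820 not a perfect square). To show equality we compute the minimal polynomial of γ. From γ = √178 + √190: γ^2 = 178 + 2√(33820) + 190 = 368 + 2√(33820), so γ^2 - 368 = 2√(33820); squaring, (γ^2 - 368)^2 = 4·33820, i.e. γ^4 - 736γ^2 + 135424 - 135280 = 0, i.e. γ^4 - 736γ^2 + 144 = 0. So γ is a root of x^4 - 736x^2 + 144. This polynomial is irreducible over Q: it has no rational root (each ±√178 ± √190 is irrational), and any factorization into two quadratics over Q would force √(33820) ∈ Q (pairing opposite roots) or √178, √190 ∈ Q (other pairings), all impossible. Hence [Q(γ):Q] = 4 = [Q(√178, √190):Q], so Q(γ) = Q(√178, √190).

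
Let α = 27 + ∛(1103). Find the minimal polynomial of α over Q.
m_α(x) = x^3 - 81x^2 + 2187x - 20786

Set β = α - 27 = ∛(1103), so β^3 = 1103. Then (α - 27)^3 - 1103 = 0, i.e. α is a root of g(x) = (x - 27)^3 - 1103 = x^3 - 81x^2 + 2187x - 20786. Since g(x) = h(x - 27) where h(x) = x^3 - 1103, and h is irreducible over Q (because 1103 is not a perfect cube, so h has no rational root, and a monic cubic with no rational root is irreducible), g is also irreducible (irreducibility is preserved under the substitution x → x - 27). Hence m_α(x) = x^3 - 81x^2 + 2187x - 20786.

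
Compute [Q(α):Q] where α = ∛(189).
[Q(α):Q] = 3

The minimal polynomial of α is x^3 - 189, irreducible over Q since 189 is not a perfect cube (so x^3 - 189 has no rational root). Hence [Q(α):Q] = deg(m_α) = 3.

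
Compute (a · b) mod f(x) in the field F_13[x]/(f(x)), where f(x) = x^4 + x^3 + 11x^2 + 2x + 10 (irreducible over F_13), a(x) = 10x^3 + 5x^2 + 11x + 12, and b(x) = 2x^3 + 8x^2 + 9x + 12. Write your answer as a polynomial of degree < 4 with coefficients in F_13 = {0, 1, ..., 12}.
a · b ≡ 8x^3 + 3x^2 + 11x + 3 (mod f(x))

Multiply in F_13[x]: a(x)·b(x) = (10x^3 + 5x^2 + 11x + 12)·(2x^3 + 8x^2 + 9x + 12) = 7x^6 + 12x^5 + 9x^4 + 4x^3 + 8x^2 + 6x + 1. This has degree ≥ 4, so divide by f(x) over F_13: 7x^6 + 12x^5 + 9x^4 + 4x^3 + 8x^2 + 6x + 1 = (7x^2 + 5x + 5)·(x^4 + x^3 + 11x^2 + 2x + 10) + (8x^3 + 3x^2 + 11x + 3). Hence a·b ≡ 8x^3 + 3x^2 + 11x + 3 (mod f). (F_13[x]/(f) is a field with 13^4 = 28561 elements since f is irreducible of degree 4.)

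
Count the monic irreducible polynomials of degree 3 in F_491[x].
There are 39456760 monic irreducible polynomials of degree 3 over F_491

Each element of F_{491^3} that lies in no proper subfield is a root of exactly one monic irreducible of degree 3 over F_491, and each such polynomial has 3 distinct roots in F_{491^3}. By Möbius inversion the count is N_491(3) = (1/3) Σ_{d|3} μ(3/d) · 491^d = (1/3)(μ(3)·491^1 + μ(1)·491^3) = 118370280/3 = 39456760.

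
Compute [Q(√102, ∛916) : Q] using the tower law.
[Q(√102, ∛916) : Q] = 6

Let L = Q(√102, ∛916). Since Q(√102) ⊂ L and [Q(√102):Q] = 2, the tower law gives 2 | [L:Q]. Likewise Q(∛916) ⊂ L with [Q(∛916):Q] = 3 (because 916 is not a perfect cube), so 3 | [L:Q]. As gcd(2,3) = 1, [L:Q] is divisible by 6. Conversely L is generated over Q by √102 and ∛916, so [L:Q] ≤ 2·3 = 6. Therefore [Q(√102, ∛916) : Q] = 6.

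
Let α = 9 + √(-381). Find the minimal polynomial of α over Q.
m_α(x) = x^2 - 18x + 462

From α - 9 = √(-381), squaring gives (α - 9)^2 = -381, i.e. α^2 - 18α + 81 = -381, so α^2 - 18α + 462 = 0. The discriminant of x^2 - 18x + 462 is (-18)^2 - 4·(462) = 324 - 1848 = -1524, and 4·(-381) is not a perfect square in Q since -381 is squarefree and ≠ 1. Hence x^2 - 18x + 462 is irreducible over Q and is the minimal polynomial of α.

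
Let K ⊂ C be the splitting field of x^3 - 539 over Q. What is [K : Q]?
[K : Q] = 6

The roots of x^3 - 539 are ∛539, ω∛539, ω^2∛539 where ω = e^(2πi/3) is a primitive cube root of unity, so K = Q(∛539, ω). Now [Q(∛539):Q] = 3 (since 539 is not a perfect cube, x^3 - 539 is irreducible) and [Q(ω):Q] = 2. Both 2 and 3 divide [K:Q], and [K:Q] ≤ 3·2 = 6, so [K:Q] = 6. (Equivalently: Q(∛539) ⊂ R but ω ∉ R, so [K : Q(∛539)] = 2.)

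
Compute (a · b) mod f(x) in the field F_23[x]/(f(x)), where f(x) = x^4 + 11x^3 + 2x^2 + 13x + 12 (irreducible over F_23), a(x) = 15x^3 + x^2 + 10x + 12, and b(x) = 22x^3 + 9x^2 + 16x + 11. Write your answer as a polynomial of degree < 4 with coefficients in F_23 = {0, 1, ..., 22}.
a · b ≡ 2x^3 + 13x^2 + 2x + 9 (mod f(x))

Multiply in F_23[x]: a(x)·b(x) = (15x^3 + x^2 + 10x + 12)·(22x^3 + 9x^2 + 16x + 11) = 8x^6 + 19x^5 + 9x^4 + 6x^3 + 3x^2 + 3x + 17. This has degree ≥ 4, so divide by f(x) over F_23: 8x^6 + 19x^5 + 9x^4 + 6x^3 + 3x^2 + 3x + 17 = (8x^2 + 16)·(x^4 + 11x^3 + 2x^2 + 13x + 12) + (2x^3 + 13x^2 + 2x + 9). Hence a·b ≡ 2x^3 + 13x^2 + 2x + 9 (mod f). (F_23[x]/(f) is a field with 23^4 = 279841 elements since f is irreducible of degree 4.)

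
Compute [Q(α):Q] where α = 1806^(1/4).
[Q(α):Q] = 4

α is a root of x^4 - 1806. By Eisenstein's criterion at the prime p = 2 (which divides the constant term 1806 but p^2 = 4 does not, since 1806 is squarefree), x^4 - 1806 is irreducible over Q. Hence [Q(α):Q] = 4.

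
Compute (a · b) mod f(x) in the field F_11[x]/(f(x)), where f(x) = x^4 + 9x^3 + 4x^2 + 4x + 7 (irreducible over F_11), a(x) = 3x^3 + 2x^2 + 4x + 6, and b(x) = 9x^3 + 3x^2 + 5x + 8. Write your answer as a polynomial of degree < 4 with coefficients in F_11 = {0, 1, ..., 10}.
a · b ≡ 10x^2 + 8x + 8 (mod f(x))

Multiply in F_11[x]: a(x)·b(x) = (3x^3 + 2x^2 + 4x + 6)·(9x^3 + 3x^2 + 5x + 8) = 5x^6 + 5x^5 + 2x^4 + x^3 + 10x^2 + 7x + 4. This has degree ≥ 4, so divide by f(x) over F_11: 5x^6 + 5x^5 + 2x^4 + x^3 + 10x^2 + 7x + 4 = (5x^2 + 4x + 1)·(x^4 + 9x^3 + 4x^2 + 4x + 7) + (10x^2 + 8x + 8). Hence a·b ≡ 10x^2 + 8x + 8 (mod f). (F_11[x]/(f) is a field with 11^4 = 14641 elements since f is irreducible of degree 4.)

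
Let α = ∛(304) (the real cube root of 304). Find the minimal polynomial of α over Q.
m_α(x) = x^3 - 304

α satisfies α^3 = 304, so x^3 - 304 annihilates α. By the rational root test, a rational root p/q (in lowest terms) of x^3 - 304 would satisfy p^3 = 304 q^3, forcing q = 1 and p^3 = 304; but 304 is not a perfect cube, contradiction. A monic cubic over Q with no rational root is irreducible (any nontrivial factorization would include a linear factor). Hence x^3 - 304 is the minimal polynomial of α, and in particular [Q(α):Q] = 3.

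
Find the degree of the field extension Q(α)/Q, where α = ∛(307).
[Q(α):Q] = 3

The minimal polynomial of α is x^3 - 307, irreducible over Q since 307 is not a perfect cube (so x^3 - 307 has no rational root). Hence [Q(α):Q] = deg(m_α) = 3.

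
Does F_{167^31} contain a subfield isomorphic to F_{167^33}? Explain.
No: F_{167^33} is not a subfield of F_{167^31}

F_{p^m} embeds in F_{p^n} iff m | n. Here 33 ∤ 31 (since 31 = 0·33 + 31 with remainder 31 ≠ 0), so F_{167^33} is not a subfield of F_{167^31}. Equivalently: if it were, the tower law would give 33 = [F_{167^33}:F_167] dividing [F_{167^31}:F_167] = 31, contradiction.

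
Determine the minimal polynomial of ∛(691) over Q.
m_α(x) = x^3 - 691

α satisfies α^3 = 691, so x^3 - 691 annihilates α. By the rational root test, a rational root p/q (in lowest terms) of x^3 - 691 would satisfy p^3 = 691 q^3, forcing q = 1 and p^3 = 691; but 691 is not a perfect cube, contradiction. A monic cubic over Q with no rational root is irreducible (any nontrivial factorization would include a linear factor). Hence x^3 - 691 is the minimal polynomial of α, and in particular [Q(α):Q] = 3.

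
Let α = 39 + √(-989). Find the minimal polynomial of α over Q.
m_α(x) = x^2 - 78x + 2510

From α - 39 = √(-989), squaring gives (α - 39)^2 = -989, i.e. α^2 - 78α + 1521 = -989, so α^2 - 78α + 2510 = 0. The discriminant of x^2 - 78x + 2510 is (-78)^2 - 4·(2510) = 6084 - 10040 = -3956, and 4·(-989) is not a perfect square in Q since -989 is squarefree and ≠ 1. Hence x^2 - 78x + 2510 is irreducible over Q and is the minimal polynomial of α.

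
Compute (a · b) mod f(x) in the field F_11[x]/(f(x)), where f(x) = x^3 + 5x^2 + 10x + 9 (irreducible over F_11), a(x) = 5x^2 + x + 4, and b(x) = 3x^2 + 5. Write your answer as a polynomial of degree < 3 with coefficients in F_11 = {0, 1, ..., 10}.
a · b ≡ 5x^2 + 7x + 8 (mod f(x))

Multiply in F_11[x]: a(x)·b(x) = (5x^2 + x + 4)·(3x^2 + 5) = 4x^4 + 3x^3 + 4x^2 + 5x + 9. This has degree ≥ 3, so divide by f(x) over F_11: 4x^4 + 3x^3 + 4x^2 + 5x + 9 = (4x + 5)·(x^3 + 5x^2 + 10x + 9) + (5x^2 + 7x + 8). Hence a·b ≡ 5x^2 + 7x + 8 (mod f). (F_11[x]/(f) is a field with 11^3 = 1331 elements since f is irreducible of degree 3.)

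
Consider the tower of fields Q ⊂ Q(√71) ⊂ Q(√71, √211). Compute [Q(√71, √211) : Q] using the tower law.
[Q(√71, √211) : Q] = 4

[Q(√71):Q] = 2 (min poly x^2 - 71, irreducible since 71 is squarefree > 1). For the top step, suppose √211 ∈ Q(√71), say √211 = c + d√71 with c, d ∈ Q. Squaring: 211 = c^2 + 71d^2 + 2cd√71. Since √71 ∉ Q this forces 2cd = 0. If d = 0 then √211 = c ∈ Q, contradicting 211 squarefree > 1. If c = 0 then 211 = 71d^2, so 71·211 = (71d)^2 is a perfect square in Q — but 71·211 = 14981 is not a perfect square (since 71 and 211 are distinct squarefree integers). Contradiction. Hence √211 ∉ Q(√71), so x^2 - 211 stays irreducible over Q(√71) and [Q(√71, √211) : Q(√71)] = 2. By the tower law, [Q(√71, √211) : Q] = 2 · 2 = 4.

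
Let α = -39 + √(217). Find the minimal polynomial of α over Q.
m_α(x) = x^2 + 78x + 1304

From α + 39 = √(217), squaring gives (α + 39)^2 = 217, i.e. α^2 + 78α + 1521 = 217, so α^2 + 78α + 1304 = 0. The discriminant of x^2 + 78x + 1304 is (78)^2 - 4·(1304) = 6084 - 5216 = 868, and 4·(217) is not a perfect square in Q since 217 is squarefree and ≠ 1. Hence x^2 + 78x + 1304 is irreducible over Q and is the minimal polynomial of α.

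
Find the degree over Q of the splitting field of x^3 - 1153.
[K : Q] = 6

The roots of x^3 - 1153 are ∛1153, ω∛1153, ω^2∛1153 where ω = e^(2πi/3) is a primitive cube root of unity, so K = Q(∛1153, ω). Now [Q(∛1153):Q] = 3 (since 1153 is not a perfect cube, x^3 - 1153 is irreducible) and [Q(ω):Q] = 2. Both 2 and 3 divide [K:Q], and [K:Q] ≤ 3·2 = 6, so [K:Q] = 6. (Equivalently: Q(∛1153) ⊂ R but ω ∉ R, so [K : Q(∛1153)] = 2.)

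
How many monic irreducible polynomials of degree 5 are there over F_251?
There are 199250125200 monic irreducible polynomials of degree 5 over F_251

Each element of F_{251^5} that lies in no proper subfield is a root of exactly one monic irreducible of degree 5 over F_251, and each such polynomial has 5 distinct roots in F_{251^5}. By Möbius inversion the count is N_251(5) = (1/5) Σ_{d|5} μ(5/d) · 251^d = (1/5)(μ(5)·251^1 + μ(1)·251^5) = 996250626000/5 = 199250125200.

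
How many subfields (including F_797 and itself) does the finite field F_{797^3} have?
F_{797^3} has 2 subfields

The subfields of F_{p^n} are exactly the fields F_{p^d} for d | n (each is the fixed field of the unique index-d subgroup of Gal(F_{p^n}/F_p) ≅ Z/nZ). The divisors of n = 3 are {1, 3}, giving 2 subfields: F_{797^1}, F_{797^3}.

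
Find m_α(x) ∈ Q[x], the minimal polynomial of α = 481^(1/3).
m_α(x) = x^3 - 481

α satisfies α^3 = 481, so x^3 - 481 annihilates α. By the rational root test, a rational root p/q (in lowest terms) of x^3 - 481 would satisfy p^3 = 481 q^3, forcing q = 1 and p^3 = 481; but 481 is not a perfect cube, contradiction. A monic cubic over Q with no rational root is irreducible (any nontrivial factorization would include a linear factor). Hence x^3 - 481 is the minimal polynomial of α, and in particular [Q(α):Q] = 3.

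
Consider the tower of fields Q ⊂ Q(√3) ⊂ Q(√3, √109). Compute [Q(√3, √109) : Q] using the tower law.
[Q(√3, √109) : Q] = 4

[Q(√3):Q] = 2 (min poly x^2 - 3, irreducible since 3 is squarefree > 1). For the top step, suppose √109 ∈ Q(√3), say √109 = c + d√3 with c, d ∈ Q. Squaring: 109 = c^2 + 3d^2 + 2cd√3. Since √3 ∉ Q this forces 2cd = 0. If d = 0 then √109 = c ∈ Q, contradicting 109 squarefree > 1. If c = 0 then 109 = 3d^2, so 3·109 = (3d)^2 is a perfect square in Q — but 3·109 = 327 is not a perfect square (since 3 and 109 are distinct squarefree integers). Contradiction. Hence √109 ∉ Q(√3), so x^2 - 109 stays irreducible over Q(√3) and [Q(√3, √109) : Q(√3)] = 2. By the tower law, [Q(√3, √109) : Q] = 2 · 2 = 4.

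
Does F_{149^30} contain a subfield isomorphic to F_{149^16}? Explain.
No: F_{149^16} is not a subfield of F_{149^30}

F_{p^m} embeds in F_{p^n} iff m | n. Here 16 ∤ 30 (since 30 = 1·16 + 14 with remainder 14 ≠ 0), so F_{149^16} is not a subfield of F_{149^30}. Equivalently: if it were, the tower law would give 16 = [F_{149^16}:F_149] dividing [F_{149^30}:F_149] = 30, contradiction.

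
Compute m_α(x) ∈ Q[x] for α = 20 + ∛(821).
m_α(x) = x^3 - 60x^2 + 1200x - 8821

Set β = α - 20 = ∛(821), so β^3 = 821. Then (α - 20)^3 - 821 = 0, i.e. α is a root of g(x) = (x - 20)^3 - 821 = x^3 - 60x^2 + 1200x - 8821. Since g(x) = h(x - 20) where h(x) = x^3 - 821, and h is irreducible over Q (because 821 is not a perfect cube, so h has no rational root, and a monic cubic with no rational root is irreducible), g is also irreducible (irreducibility is preserved under the substitution x → x - 20). Hence m_α(x) = x^3 - 60x^2 + 1200x - 8821.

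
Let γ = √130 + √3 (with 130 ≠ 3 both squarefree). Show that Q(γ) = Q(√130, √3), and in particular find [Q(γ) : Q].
[Q(γ) : Q] = 4 (equivalently, Q(γ) = Q(√130, √3))

Obviously Q(γ) ⊆ Q(√130, √3), and [Q(√130, √3):Q] = 4 (since 130, 3 are distinct squarefree integers > 1 with 390 not a perfect square). To show equality we compute the minimal polynomial of γ. From γ = √130 + √3: γ^2 = 130 + 2√(390) + 3 = 133 + 2√(390), so γ^2 - 133 = 2√(390); squaring, (γ^2 - 133)^2 = 4·390, i.e. γ^4 - 266γ^2 + 17689 - 1560 = 0, i.e. γ^4 - 266γ^2 + 16129 = 0. So γ is a root of x^4 - 266x^2 + 16129. This polynomial is irreducible over Q: it has no rational root (each ±√130 ± √3 is irrational), and any factorization into two quadratics over Q would force √(390) ∈ Q (pairing opposite roots) or √130, √3 ∈ Q (other pairings), all impossible. Hence [Q(γ):Q] = 4 = [Q(√130, √3):Q], so Q(γ) = Q(√130, √3).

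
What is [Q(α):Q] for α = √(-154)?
[Q(α):Q] = 2

[Q(α):Q] equals the degree of the minimal polynomial of α. Here α^2 = -154 and x^2 + 154 is irreducible (d = -154 is squarefree, ≠ 1, hence not a square), so deg(m_α) = 2. Thus [Q(α):Q] = 2.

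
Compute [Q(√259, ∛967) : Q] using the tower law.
[Q(√259, ∛967) : Q] = 6

Let L = Q(√259, ∛967). Since Q(√259) ⊂ L and [Q(√259):Q] = 2, the tower law gives 2 | [L:Q]. Likewise Q(∛967) ⊂ L with [Q(∛967):Q] = 3 (because 967 is not a perfect cube), so 3 | [L:Q]. As gcd(2,3) = 1, [L:Q] is divisible by 6. Conversely L is generated over Q by √259 and ∛967, so [L:Q] ≤ 2·3 = 6. Therefore [Q(√259, ∛967) : Q] = 6.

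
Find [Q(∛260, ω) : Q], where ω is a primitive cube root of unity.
[Q(∛260, ω) : Q] = 6

[Q(∛260):Q] = 3 (min poly x^3 - 260, irreducible since 260 is not a perfect cube). [Q(ω):Q] = 2 (min poly x^2 + x + 1). Since Q(∛260) ⊂ R and ω ∉ R, we have ω ∉ Q(∛260), so x^2 + x + 1 remains irreducible over Q(∛260) and [Q(∛260, ω) : Q(∛260)] = 2. By the tower law, [Q(∛260, ω) : Q] = 3 · 2 = 6. (In fact Q(∛260, ω) is the splitting field of x^3 - 260 over Q.)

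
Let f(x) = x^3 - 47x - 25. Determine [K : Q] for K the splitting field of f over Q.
[K : Q] = 6

By the rational root test, any rational root of the monic integer polynomial f(x) = x^3 - 47x - 25 must be an integer dividing the constant term -25, i.e. one of ±{1, 5, 25}. Evaluating: f(1) = -71, f(-1) = 21, f(5) = -135, f(-5) = 85, f(25) = 14425, f(-25) = -14475; none is 0, so f has no rational root and is therefore irreducible over Q (a cubic with no linear factor over a field is irreducible). For an irreducible cubic, the Galois group is A_3 or S_3 according as the discriminant disc(f) = -4a^3 - 27b^2 = -4·(-47)^3 - 27·(-25)^2 = 398417 is or is not a square in Q. Here disc(f) = 398417 is not a perfect square in Q, so the Galois group of f over Q is not contained in A_3 and must be all of S_3. The splitting field has degree |S_3| = 6 over Q, so [K : Q] = 6.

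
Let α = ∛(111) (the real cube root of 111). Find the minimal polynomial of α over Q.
m_α(x) = x^3 - 111

α satisfies α^3 = 111, so x^3 - 111 annihilates α. By the rational root test, a rational root p/q (in lowest terms) of x^3 - 111 would satisfy p^3 = 111 q^3, forcing q = 1 and p^3 = 111; but 111 is not a perfect cube, contradiction. A monic cubic over Q with no rational root is irreducible (any nontrivial factorization would include a linear factor). Hence x^3 - 111 is the minimal polynomial of α, and in particular [Q(α):Q] = 3.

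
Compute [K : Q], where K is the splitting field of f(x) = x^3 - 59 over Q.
[K : Q] = 6

The roots of x^3 - 59 are ∛59, ω∛59, ω^2∛59 where ω = e^(2πi/3) is a primitive cube root of unity, so K = Q(∛59, ω). Now [Q(∛59):Q] = 3 (since 59 is not a perfect cube, x^3 - 59 is irreducible) and [Q(ω):Q] = 2. Both 2 and 3 divide [K:Q], and [K:Q] ≤ 3·2 = 6, so [K:Q] = 6. (Equivalently: Q(∛59) ⊂ R but ω ∉ R, so [K : Q(∛59)] = 2.)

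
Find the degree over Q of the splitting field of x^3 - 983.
[K : Q] = 6

The roots of x^3 - 983 are ∛983, ω∛983, ω^2∛983 where ω = e^(2πi/3) is a primitive cube root of unity, so K = Q(∛983, ω). Now [Q(∛983):Q] = 3 (since 983 is not a perfect cube, x^3 - 983 is irreducible) and [Q(ω):Q] = 2. Both 2 and 3 divide [K:Q], and [K:Q] ≤ 3·2 = 6, so [K:Q] = 6. (Equivalently: Q(∛983) ⊂ R but ω ∉ R, so [K : Q(∛983)] = 2.)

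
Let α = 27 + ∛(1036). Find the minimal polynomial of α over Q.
m_α(x) = x^3 - 81x^2 + 2187x - 20719

Set β = α - 27 = ∛(1036), so β^3 = 1036. Then (α - 27)^3 - 1036 = 0, i.e. α is a root of g(x) = (x - 27)^3 - 1036 = x^3 - 81x^2 + 2187x - 20719. Since g(x) = h(x - 27) where h(x) = x^3 - 1036, and h is irreducible over Q (because 1036 is not a perfect cube, so h has no rational root, and a monic cubic with no rational root is irreducible), g is also irreducible (irreducibility is preserved under the substitution x → x - 27). Hence m_α(x) = x^3 - 81x^2 + 2187x - 20719.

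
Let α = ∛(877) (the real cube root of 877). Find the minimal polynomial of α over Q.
m_α(x) = x^3 - 877

α satisfies α^3 = 877, so x^3 - 877 annihilates α. By the rational root test, a rational root p/q (in lowest terms) of x^3 - 877 would satisfy p^3 = 877 q^3, forcing q = 1 and p^3 = 877; but 877 is not a perfect cube, contradiction. A monic cubic over Q with no rational root is irreducible (any nontrivial factorization would include a linear factor). Hence x^3 - 877 is the minimal polynomial of α, and in particular [Q(α):Q] = 3.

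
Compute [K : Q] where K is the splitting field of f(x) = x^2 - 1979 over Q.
[K : Q] = 2

f(x) = x^2 - 1979 factors as (x - √1979)(x + √1979). The splitting field is K = Q(√1979). Since 1979 is squarefree and > 1, it is not a perfect square, so x^2 - 1979 is irreducible over Q and [Q(√1979) : Q] = 2. Hence [K : Q] = 2.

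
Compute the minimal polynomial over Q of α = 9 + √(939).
m_α(x) = x^2 - 18x - 858

From α - 9 = √(939), squaring gives (α - 9)^2 = 939, i.e. α^2 - 18α + 81 = 939, so α^2 - 18α - 858 = 0. The discriminant of x^2 - 18x - 858 is (-18)^2 - 4·(-858) = 324 + 3432 = 3756, and 4·(939) is not a perfect square in Q since 939 is squarefree and ≠ 1. Hence x^2 - 18x - 858 is irreducible over Q and is the minimal polynomial of α.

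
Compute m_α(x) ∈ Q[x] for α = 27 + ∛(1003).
m_α(x) = x^3 - 81x^2 + 2187x - 20686

Set β = α - 27 = ∛(1003), so β^3 = 1003. Then (α - 27)^3 - 1003 = 0, i.e. α is a root of g(x) = (x - 27)^3 - 1003 = x^3 - 81x^2 + 2187x - 20686. Since g(x) = h(x - 27) where h(x) = x^3 - 1003, and h is irreducible over Q (because 1003 is not a perfect cube, so h has no rational root, and a monic cubic with no rational root is irreducible), g is also irreducible (irreducibility is preserved under the substitution x → x - 27). Hence m_α(x) = x^3 - 81x^2 + 2187x - 20686.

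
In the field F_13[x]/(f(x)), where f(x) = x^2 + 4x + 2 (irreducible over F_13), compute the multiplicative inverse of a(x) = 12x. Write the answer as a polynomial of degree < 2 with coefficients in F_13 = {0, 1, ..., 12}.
a(x)^(-1) ≡ 7x + 2 (mod f(x))

Since f is irreducible over F_13, F_13[x]/(f) is a field and a(x) ≠ 0 has an inverse. Apply the extended Euclidean algorithm to f(x) and a(x) in F_13[x]: f(x) = (12x + 9)·a(x) + (2). The last nonzero remainder is the constant 2 = gcd(f, a) in F_13. Back-substituting through the division chain expresses 2 = s(x)·a(x) + t(x)·f(x) with s(x) ≡ x + 4 (mod f), so (x + 4)·a(x) ≡ 2 (mod f). Multiplying by 2^(-1) ≡ 7 in F_13 gives a(x)^(-1) ≡ 7·(x + 4) ≡ 7x + 2 (mod f). Check: (12x)·(7x + 2) = 6x^2 + 11x ≡ 1 (mod x^2 + 4x + 2).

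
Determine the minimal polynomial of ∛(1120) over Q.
m_α(x) = x^3 - 1120

α satisfies α^3 = 1120, so x^3 - 1120 annihilates α. By the rational root test, a rational root p/q (in lowest terms) of x^3 - 1120 would satisfy p^3 = 1120 q^3, forcing q = 1 and p^3 = 1120; but 1120 is not a perfect cube, contradiction. A monic cubic over Q with no rational root is irreducible (any nontrivial factorization would include a linear factor). Hence x^3 - 1120 is the minimal polynomial of α, and in particular [Q(α):Q] = 3.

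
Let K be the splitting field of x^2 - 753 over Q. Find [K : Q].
[K : Q] = 2

f(x) = x^2 - 753 factors as (x - √753)(x + √753). The splitting field is K = Q(√753). Since 753 is squarefree and > 1, it is not a perfect square, so x^2 - 753 is irreducible over Q and [Q(√753) : Q] = 2. Hence [K : Q] = 2.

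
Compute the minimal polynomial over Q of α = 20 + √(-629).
m_α(x) = x^2 - 40x + 1029

From α - 20 = √(-629), squaring gives (α - 20)^2 = -629, i.e. α^2 - 40α + 400 = -629, so α^2 - 40α + 1029 = 0. The discriminant of x^2 - 40x + 1029 is (-40)^2 - 4·(1029) = 1600 - 4116 = -2516, and 4·(-629) is not a perfect square in Q since -629 is squarefree and ≠ 1. Hence x^2 - 40x + 1029 is irreducible over Q and is the minimal polynomial of α.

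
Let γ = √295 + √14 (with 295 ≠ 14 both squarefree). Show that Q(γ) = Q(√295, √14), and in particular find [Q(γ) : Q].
[Q(γ) : Q] = 4 (equivalently, Q(γ) = Q(√295, √14))

Obviously Q(γ) ⊆ Q(√295, √14), and [Q(√295, √14):Q] = 4 (since 295, 14 are distinct squarefree integers > 1 with 4130 not a perfect square). To show equality we compute the minimal polynomial of γ. From γ = √295 + √14: γ^2 = 295 + 2√(4130) + 14 = 309 + 2√(4130), so γ^2 - 309 = 2√(4130); squaring, (γ^2 - 309)^2 = 4·4130, i.e. γ^4 - 618γ^2 + 95481 - 16520 = 0, i.e. γ^4 - 618γ^2 + 78961 = 0. So γ is a root of x^4 - 618x^2 + 78961. This polynomial is irreducible over Q: it has no rational root (each ±√295 ± √14 is irrational), and any factorization into two quadratics over Q would force √(4130) ∈ Q (pairing opposite roots) or √295, √14 ∈ Q (other pairings), all impossible. Hence [Q(γ):Q] = 4 = [Q(√295, √14):Q], so Q(γ) = Q(√295, √14).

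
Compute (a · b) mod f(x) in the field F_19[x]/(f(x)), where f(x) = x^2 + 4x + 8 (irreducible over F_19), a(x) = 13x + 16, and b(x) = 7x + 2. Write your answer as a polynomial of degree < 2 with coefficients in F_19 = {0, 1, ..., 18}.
a · b ≡ 2x + 7 (mod f(x))

Multiply in F_19[x]: a(x)·b(x) = (13x + 16)·(7x + 2) = 15x^2 + 5x + 13. This has degree ≥ 2, so divide by f(x) over F_19: 15x^2 + 5x + 13 = (15)·(x^2 + 4x + 8) + (2x + 7). Hence a·b ≡ 2x + 7 (mod f). (F_19[x]/(f) is a field with 19^2 = 361 elements since f is irreducible of degree 2.)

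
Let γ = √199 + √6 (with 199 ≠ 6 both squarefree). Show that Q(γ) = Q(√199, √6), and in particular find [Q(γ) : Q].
[Q(γ) : Q] = 4 (equivalently, Q(γ) = Q(√199, √6))

Obviously Q(γ) ⊆ Q(√199, √6), and [Q(√199, √6):Q] = 4 (since 199, 6 are distinct squarefree integers > 1 with 1194 not a perfect square). To show equality we compute the minimal polynomial of γ. From γ = √199 + √6: γ^2 = 199 + 2√(1194) + 6 = 205 + 2√(1194), so γ^2 - 205 = 2√(1194); squaring, (γ^2 - 205)^2 = 4·1194, i.e. γ^4 - 410γ^2 + 42025 - 4776 = 0, i.e. γ^4 - 410γ^2 + 37249 = 0. So γ is a root of x^4 - 410x^2 + 37249. This polynomial is irreducible over Q: it has no rational root (each ±√199 ± √6 is irrational), and any factorization into two quadratics over Q would force √(1194) ∈ Q (pairing opposite roots) or √199, √6 ∈ Q (other pairings), all impossible. Hence [Q(γ):Q] = 4 = [Q(√199, √6):Q], so Q(γ) = Q(√199, √6).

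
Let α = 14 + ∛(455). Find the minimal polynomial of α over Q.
m_α(x) = x^3 - 42x^2 + 588x - 3199

Set β = α - 14 = ∛(455), so β^3 = 455. Then (α - 14)^3 - 455 = 0, i.e. α is a root of g(x) = (x - 14)^3 - 455 = x^3 - 42x^2 + 588x - 3199. Since g(x) = h(x - 14) where h(x) = x^3 - 455, and h is irreducible over Q (because 455 is not a perfect cube, so h has no rational root, and a monic cubic with no rational root is irreducible), g is also irreducible (irreducibility is preserved under the substitution x → x - 14). Hence m_α(x) = x^3 - 42x^2 + 588x - 3199.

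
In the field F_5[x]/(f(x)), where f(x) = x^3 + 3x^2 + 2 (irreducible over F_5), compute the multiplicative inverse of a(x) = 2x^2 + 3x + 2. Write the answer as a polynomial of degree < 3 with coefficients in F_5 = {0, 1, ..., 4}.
a(x)^(-1) ≡ 2x^2 + 4x (mod f(x))

Since f is irreducible over F_5, F_5[x]/(f) is a field and a(x) ≠ 0 has an inverse. Apply the extended Euclidean algorithm to f(x) and a(x) in F_5[x]: f(x) = (3x + 2)·a(x) + (3x + 3);  a(x) = (4x + 2)·(3x + 3) + (1). The last nonzero remainder is the constant 1 = gcd(f, a) in F_5. Back-substituting through the division chain expresses 1 = s(x)·a(x) + t(x)·f(x) with s(x) ≡ 2x^2 + 4x (mod f), so a(x)^(-1) ≡ s(x) = 2x^2 + 4x (mod f). Check: (2x^2 + 3x + 2)·(2x^2 + 4x) = 4x^4 + 4x^3 + x^2 + 3x ≡ 1 (mod x^3 + 3x^2 + 2).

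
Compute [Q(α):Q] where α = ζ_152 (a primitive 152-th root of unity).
[Q(α):Q] = 72

The minimal polynomial of ζ_152 over Q is the 152-th cyclotomic polynomial Φ_152(x), which is irreducible over Q and has degree φ(152) = 72. Hence [Q(α):Q] = φ(152) = 72.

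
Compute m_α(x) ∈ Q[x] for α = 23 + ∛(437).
m_α(x) = x^3 - 69x^2 + 1587x - 12604

Set β = α - 23 = ∛(437), so β^3 = 437. Then (α - 23)^3 - 437 = 0, i.e. α is a root of g(x) = (x - 23)^3 - 437 = x^3 - 69x^2 + 1587x - 12604. Since g(x) = h(x - 23) where h(x) = x^3 - 437, and h is irreducible over Q (because 437 is not a perfect cube, so h has no rational root, and a monic cubic with no rational root is irreducible), g is also irreducible (irreducibility is preserved under the substitution x → x - 23). Hence m_α(x) = x^3 - 69x^2 + 1587x - 12604.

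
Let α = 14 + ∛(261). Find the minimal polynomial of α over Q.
m_α(x) = x^3 - 42x^2 + 588x - 3005

Set β = α - 14 = ∛(261), so β^3 = 261. Then (α - 14)^3 - 261 = 0, i.e. α is a root of g(x) = (x - 14)^3 - 261 = x^3 - 42x^2 + 588x - 3005. Since g(x) = h(x - 14) where h(x) = x^3 - 261, and h is irreducible over Q (because 261 is not a perfect cube, so h has no rational root, and a monic cubic with no rational root is irreducible), g is also irreducible (irreducibility is preserved under the substitution x → x - 14). Hence m_α(x) = x^3 - 42x^2 + 588x - 3005.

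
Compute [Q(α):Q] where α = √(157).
[Q(α):Q] = 2

[Q(α):Q] equals the degree of the minimal polynomial of α. Here α^2 = 157 and x^2 - 157 is irreducible (d = 157 is squarefree, ≠ 1, hence not a square), so deg(m_α) = 2. Thus [Q(α):Q] = 2.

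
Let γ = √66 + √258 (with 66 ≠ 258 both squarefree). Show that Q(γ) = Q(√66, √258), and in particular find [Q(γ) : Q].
[Q(γ) : Q] = 4 (equivalently, Q(γ) = Q(√66, √258))

Obviously Q(γ) ⊆ Q(√66, √258), and [Q(√66, √258):Q] = 4 (since 66, 258 are distinct squarefree integers > 1 with 17028 not a perfect square). To show equality we compute the minimal polynomial of γ. From γ = √66 + √258: γ^2 = 66 + 2√(17028) + 258 = 324 + 2√(17028), so γ^2 - 324 = 2√(17028); squaring, (γ^2 - 324)^2 = 4·17028, i.e. γ^4 - 648γ^2 + 104976 - 68112 = 0, i.e. γ^4 - 648γ^2 + 36864 = 0. So γ is a root of x^4 - 648x^2 + 36864. This polynomial is irreducible over Q: it has no rational root (each ±√66 ± √258 is irrational), and any factorization into two quadratics over Q would force √(17028) ∈ Q (pairing opposite roots) or √66, √258 ∈ Q (other pairings), all impossible. Hence [Q(γ):Q] = 4 = [Q(√66, √258):Q], so Q(γ) = Q(√66, √258).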